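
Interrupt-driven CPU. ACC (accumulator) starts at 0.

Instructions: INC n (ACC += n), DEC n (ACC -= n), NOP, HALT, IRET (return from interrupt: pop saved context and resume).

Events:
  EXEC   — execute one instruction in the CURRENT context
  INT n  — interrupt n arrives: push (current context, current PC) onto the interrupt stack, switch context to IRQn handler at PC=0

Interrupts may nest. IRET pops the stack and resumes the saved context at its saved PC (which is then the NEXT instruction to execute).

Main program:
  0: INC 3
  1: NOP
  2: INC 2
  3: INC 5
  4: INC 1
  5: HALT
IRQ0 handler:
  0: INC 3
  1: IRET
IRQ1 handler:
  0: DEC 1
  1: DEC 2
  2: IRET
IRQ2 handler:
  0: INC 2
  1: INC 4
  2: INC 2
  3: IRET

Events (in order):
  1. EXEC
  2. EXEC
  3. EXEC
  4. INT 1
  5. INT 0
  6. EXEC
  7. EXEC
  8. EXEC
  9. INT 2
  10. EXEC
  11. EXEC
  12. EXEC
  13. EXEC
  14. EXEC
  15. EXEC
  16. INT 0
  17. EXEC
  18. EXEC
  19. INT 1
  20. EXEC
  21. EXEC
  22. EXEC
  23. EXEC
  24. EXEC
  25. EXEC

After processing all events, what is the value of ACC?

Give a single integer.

Event 1 (EXEC): [MAIN] PC=0: INC 3 -> ACC=3
Event 2 (EXEC): [MAIN] PC=1: NOP
Event 3 (EXEC): [MAIN] PC=2: INC 2 -> ACC=5
Event 4 (INT 1): INT 1 arrives: push (MAIN, PC=3), enter IRQ1 at PC=0 (depth now 1)
Event 5 (INT 0): INT 0 arrives: push (IRQ1, PC=0), enter IRQ0 at PC=0 (depth now 2)
Event 6 (EXEC): [IRQ0] PC=0: INC 3 -> ACC=8
Event 7 (EXEC): [IRQ0] PC=1: IRET -> resume IRQ1 at PC=0 (depth now 1)
Event 8 (EXEC): [IRQ1] PC=0: DEC 1 -> ACC=7
Event 9 (INT 2): INT 2 arrives: push (IRQ1, PC=1), enter IRQ2 at PC=0 (depth now 2)
Event 10 (EXEC): [IRQ2] PC=0: INC 2 -> ACC=9
Event 11 (EXEC): [IRQ2] PC=1: INC 4 -> ACC=13
Event 12 (EXEC): [IRQ2] PC=2: INC 2 -> ACC=15
Event 13 (EXEC): [IRQ2] PC=3: IRET -> resume IRQ1 at PC=1 (depth now 1)
Event 14 (EXEC): [IRQ1] PC=1: DEC 2 -> ACC=13
Event 15 (EXEC): [IRQ1] PC=2: IRET -> resume MAIN at PC=3 (depth now 0)
Event 16 (INT 0): INT 0 arrives: push (MAIN, PC=3), enter IRQ0 at PC=0 (depth now 1)
Event 17 (EXEC): [IRQ0] PC=0: INC 3 -> ACC=16
Event 18 (EXEC): [IRQ0] PC=1: IRET -> resume MAIN at PC=3 (depth now 0)
Event 19 (INT 1): INT 1 arrives: push (MAIN, PC=3), enter IRQ1 at PC=0 (depth now 1)
Event 20 (EXEC): [IRQ1] PC=0: DEC 1 -> ACC=15
Event 21 (EXEC): [IRQ1] PC=1: DEC 2 -> ACC=13
Event 22 (EXEC): [IRQ1] PC=2: IRET -> resume MAIN at PC=3 (depth now 0)
Event 23 (EXEC): [MAIN] PC=3: INC 5 -> ACC=18
Event 24 (EXEC): [MAIN] PC=4: INC 1 -> ACC=19
Event 25 (EXEC): [MAIN] PC=5: HALT

Answer: 19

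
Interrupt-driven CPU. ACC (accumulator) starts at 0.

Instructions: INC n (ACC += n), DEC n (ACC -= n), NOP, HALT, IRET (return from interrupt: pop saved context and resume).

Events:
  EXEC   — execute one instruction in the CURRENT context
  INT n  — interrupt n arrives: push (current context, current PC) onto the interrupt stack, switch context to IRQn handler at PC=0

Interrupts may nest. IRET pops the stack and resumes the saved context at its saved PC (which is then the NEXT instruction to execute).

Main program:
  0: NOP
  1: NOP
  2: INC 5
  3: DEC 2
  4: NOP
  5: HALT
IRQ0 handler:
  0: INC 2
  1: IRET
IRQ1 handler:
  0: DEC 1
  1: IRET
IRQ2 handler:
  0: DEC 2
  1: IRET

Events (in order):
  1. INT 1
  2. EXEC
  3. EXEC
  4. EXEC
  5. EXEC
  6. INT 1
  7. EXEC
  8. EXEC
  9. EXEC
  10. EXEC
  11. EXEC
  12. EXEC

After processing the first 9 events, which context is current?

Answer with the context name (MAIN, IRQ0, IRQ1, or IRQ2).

Answer: MAIN

Derivation:
Event 1 (INT 1): INT 1 arrives: push (MAIN, PC=0), enter IRQ1 at PC=0 (depth now 1)
Event 2 (EXEC): [IRQ1] PC=0: DEC 1 -> ACC=-1
Event 3 (EXEC): [IRQ1] PC=1: IRET -> resume MAIN at PC=0 (depth now 0)
Event 4 (EXEC): [MAIN] PC=0: NOP
Event 5 (EXEC): [MAIN] PC=1: NOP
Event 6 (INT 1): INT 1 arrives: push (MAIN, PC=2), enter IRQ1 at PC=0 (depth now 1)
Event 7 (EXEC): [IRQ1] PC=0: DEC 1 -> ACC=-2
Event 8 (EXEC): [IRQ1] PC=1: IRET -> resume MAIN at PC=2 (depth now 0)
Event 9 (EXEC): [MAIN] PC=2: INC 5 -> ACC=3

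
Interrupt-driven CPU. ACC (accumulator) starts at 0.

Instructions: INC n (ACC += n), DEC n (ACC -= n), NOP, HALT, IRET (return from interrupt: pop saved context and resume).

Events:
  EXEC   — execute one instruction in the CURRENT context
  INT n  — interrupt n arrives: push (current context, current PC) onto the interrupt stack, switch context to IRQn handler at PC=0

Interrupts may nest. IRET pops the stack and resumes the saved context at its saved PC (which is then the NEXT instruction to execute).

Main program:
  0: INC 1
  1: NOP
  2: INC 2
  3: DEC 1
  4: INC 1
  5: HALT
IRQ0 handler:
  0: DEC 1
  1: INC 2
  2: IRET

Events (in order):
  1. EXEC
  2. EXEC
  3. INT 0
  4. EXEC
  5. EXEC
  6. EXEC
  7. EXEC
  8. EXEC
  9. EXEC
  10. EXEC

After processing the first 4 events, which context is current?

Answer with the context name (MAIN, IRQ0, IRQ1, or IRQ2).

Answer: IRQ0

Derivation:
Event 1 (EXEC): [MAIN] PC=0: INC 1 -> ACC=1
Event 2 (EXEC): [MAIN] PC=1: NOP
Event 3 (INT 0): INT 0 arrives: push (MAIN, PC=2), enter IRQ0 at PC=0 (depth now 1)
Event 4 (EXEC): [IRQ0] PC=0: DEC 1 -> ACC=0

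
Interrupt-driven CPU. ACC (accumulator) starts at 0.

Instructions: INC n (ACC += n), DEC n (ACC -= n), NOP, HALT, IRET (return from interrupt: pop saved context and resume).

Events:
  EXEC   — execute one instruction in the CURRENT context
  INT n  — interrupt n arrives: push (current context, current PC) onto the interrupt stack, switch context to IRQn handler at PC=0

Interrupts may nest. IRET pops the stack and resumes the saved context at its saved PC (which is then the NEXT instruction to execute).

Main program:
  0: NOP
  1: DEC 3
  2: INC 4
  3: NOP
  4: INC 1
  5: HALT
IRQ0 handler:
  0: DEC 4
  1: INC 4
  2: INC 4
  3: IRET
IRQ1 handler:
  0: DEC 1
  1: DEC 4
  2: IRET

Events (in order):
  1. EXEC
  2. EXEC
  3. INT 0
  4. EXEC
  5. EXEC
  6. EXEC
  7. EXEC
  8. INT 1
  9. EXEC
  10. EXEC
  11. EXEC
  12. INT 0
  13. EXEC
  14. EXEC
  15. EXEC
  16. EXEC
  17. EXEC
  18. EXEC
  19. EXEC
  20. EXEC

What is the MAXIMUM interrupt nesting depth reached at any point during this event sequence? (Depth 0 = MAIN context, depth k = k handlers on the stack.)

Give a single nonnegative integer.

Answer: 1

Derivation:
Event 1 (EXEC): [MAIN] PC=0: NOP [depth=0]
Event 2 (EXEC): [MAIN] PC=1: DEC 3 -> ACC=-3 [depth=0]
Event 3 (INT 0): INT 0 arrives: push (MAIN, PC=2), enter IRQ0 at PC=0 (depth now 1) [depth=1]
Event 4 (EXEC): [IRQ0] PC=0: DEC 4 -> ACC=-7 [depth=1]
Event 5 (EXEC): [IRQ0] PC=1: INC 4 -> ACC=-3 [depth=1]
Event 6 (EXEC): [IRQ0] PC=2: INC 4 -> ACC=1 [depth=1]
Event 7 (EXEC): [IRQ0] PC=3: IRET -> resume MAIN at PC=2 (depth now 0) [depth=0]
Event 8 (INT 1): INT 1 arrives: push (MAIN, PC=2), enter IRQ1 at PC=0 (depth now 1) [depth=1]
Event 9 (EXEC): [IRQ1] PC=0: DEC 1 -> ACC=0 [depth=1]
Event 10 (EXEC): [IRQ1] PC=1: DEC 4 -> ACC=-4 [depth=1]
Event 11 (EXEC): [IRQ1] PC=2: IRET -> resume MAIN at PC=2 (depth now 0) [depth=0]
Event 12 (INT 0): INT 0 arrives: push (MAIN, PC=2), enter IRQ0 at PC=0 (depth now 1) [depth=1]
Event 13 (EXEC): [IRQ0] PC=0: DEC 4 -> ACC=-8 [depth=1]
Event 14 (EXEC): [IRQ0] PC=1: INC 4 -> ACC=-4 [depth=1]
Event 15 (EXEC): [IRQ0] PC=2: INC 4 -> ACC=0 [depth=1]
Event 16 (EXEC): [IRQ0] PC=3: IRET -> resume MAIN at PC=2 (depth now 0) [depth=0]
Event 17 (EXEC): [MAIN] PC=2: INC 4 -> ACC=4 [depth=0]
Event 18 (EXEC): [MAIN] PC=3: NOP [depth=0]
Event 19 (EXEC): [MAIN] PC=4: INC 1 -> ACC=5 [depth=0]
Event 20 (EXEC): [MAIN] PC=5: HALT [depth=0]
Max depth observed: 1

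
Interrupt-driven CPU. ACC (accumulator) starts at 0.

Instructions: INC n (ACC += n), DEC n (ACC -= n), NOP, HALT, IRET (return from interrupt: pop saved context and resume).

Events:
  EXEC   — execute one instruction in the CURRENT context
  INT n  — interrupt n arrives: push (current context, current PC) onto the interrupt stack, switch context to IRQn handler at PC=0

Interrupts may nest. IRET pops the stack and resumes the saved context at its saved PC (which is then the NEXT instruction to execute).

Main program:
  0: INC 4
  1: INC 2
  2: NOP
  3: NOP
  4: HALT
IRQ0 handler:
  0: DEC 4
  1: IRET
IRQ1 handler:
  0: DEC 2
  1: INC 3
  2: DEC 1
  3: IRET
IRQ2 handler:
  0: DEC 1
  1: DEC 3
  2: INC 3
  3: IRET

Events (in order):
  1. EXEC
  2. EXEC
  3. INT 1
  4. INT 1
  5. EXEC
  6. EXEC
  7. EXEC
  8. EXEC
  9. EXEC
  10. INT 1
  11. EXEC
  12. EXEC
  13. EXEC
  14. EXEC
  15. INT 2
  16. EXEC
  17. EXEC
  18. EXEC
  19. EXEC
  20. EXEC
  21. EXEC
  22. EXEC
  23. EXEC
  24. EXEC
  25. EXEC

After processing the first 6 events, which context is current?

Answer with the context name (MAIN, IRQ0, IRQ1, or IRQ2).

Answer: IRQ1

Derivation:
Event 1 (EXEC): [MAIN] PC=0: INC 4 -> ACC=4
Event 2 (EXEC): [MAIN] PC=1: INC 2 -> ACC=6
Event 3 (INT 1): INT 1 arrives: push (MAIN, PC=2), enter IRQ1 at PC=0 (depth now 1)
Event 4 (INT 1): INT 1 arrives: push (IRQ1, PC=0), enter IRQ1 at PC=0 (depth now 2)
Event 5 (EXEC): [IRQ1] PC=0: DEC 2 -> ACC=4
Event 6 (EXEC): [IRQ1] PC=1: INC 3 -> ACC=7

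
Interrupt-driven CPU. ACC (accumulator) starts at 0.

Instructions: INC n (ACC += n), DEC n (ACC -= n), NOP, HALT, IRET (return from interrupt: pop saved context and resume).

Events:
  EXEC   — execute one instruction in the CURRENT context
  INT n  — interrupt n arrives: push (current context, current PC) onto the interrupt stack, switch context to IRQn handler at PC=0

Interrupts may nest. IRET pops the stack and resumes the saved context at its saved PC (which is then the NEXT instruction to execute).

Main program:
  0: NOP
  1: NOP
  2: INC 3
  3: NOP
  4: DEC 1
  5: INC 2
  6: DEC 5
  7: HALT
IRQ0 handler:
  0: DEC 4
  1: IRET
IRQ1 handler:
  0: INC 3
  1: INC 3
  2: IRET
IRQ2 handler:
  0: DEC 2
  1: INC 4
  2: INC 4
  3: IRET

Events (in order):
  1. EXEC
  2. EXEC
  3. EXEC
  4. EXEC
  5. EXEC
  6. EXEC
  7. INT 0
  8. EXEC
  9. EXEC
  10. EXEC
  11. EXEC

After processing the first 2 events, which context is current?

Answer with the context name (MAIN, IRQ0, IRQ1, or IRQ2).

Answer: MAIN

Derivation:
Event 1 (EXEC): [MAIN] PC=0: NOP
Event 2 (EXEC): [MAIN] PC=1: NOP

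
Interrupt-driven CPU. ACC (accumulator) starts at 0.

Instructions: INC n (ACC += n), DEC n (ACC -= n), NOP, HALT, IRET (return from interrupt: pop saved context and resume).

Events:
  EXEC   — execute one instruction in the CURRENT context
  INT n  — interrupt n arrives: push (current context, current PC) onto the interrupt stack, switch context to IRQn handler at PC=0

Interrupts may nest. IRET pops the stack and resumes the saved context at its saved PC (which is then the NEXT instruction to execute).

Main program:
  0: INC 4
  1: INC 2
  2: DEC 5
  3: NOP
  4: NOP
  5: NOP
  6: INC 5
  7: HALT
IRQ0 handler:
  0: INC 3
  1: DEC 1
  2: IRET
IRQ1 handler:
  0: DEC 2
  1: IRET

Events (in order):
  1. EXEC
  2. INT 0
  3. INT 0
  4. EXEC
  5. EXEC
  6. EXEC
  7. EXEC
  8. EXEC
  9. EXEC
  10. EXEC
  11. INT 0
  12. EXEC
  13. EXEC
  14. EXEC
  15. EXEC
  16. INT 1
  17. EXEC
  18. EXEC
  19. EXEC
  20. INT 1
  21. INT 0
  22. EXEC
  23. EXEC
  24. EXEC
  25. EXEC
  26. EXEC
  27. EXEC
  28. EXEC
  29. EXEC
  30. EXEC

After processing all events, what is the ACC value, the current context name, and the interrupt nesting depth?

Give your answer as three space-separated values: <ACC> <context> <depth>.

Event 1 (EXEC): [MAIN] PC=0: INC 4 -> ACC=4
Event 2 (INT 0): INT 0 arrives: push (MAIN, PC=1), enter IRQ0 at PC=0 (depth now 1)
Event 3 (INT 0): INT 0 arrives: push (IRQ0, PC=0), enter IRQ0 at PC=0 (depth now 2)
Event 4 (EXEC): [IRQ0] PC=0: INC 3 -> ACC=7
Event 5 (EXEC): [IRQ0] PC=1: DEC 1 -> ACC=6
Event 6 (EXEC): [IRQ0] PC=2: IRET -> resume IRQ0 at PC=0 (depth now 1)
Event 7 (EXEC): [IRQ0] PC=0: INC 3 -> ACC=9
Event 8 (EXEC): [IRQ0] PC=1: DEC 1 -> ACC=8
Event 9 (EXEC): [IRQ0] PC=2: IRET -> resume MAIN at PC=1 (depth now 0)
Event 10 (EXEC): [MAIN] PC=1: INC 2 -> ACC=10
Event 11 (INT 0): INT 0 arrives: push (MAIN, PC=2), enter IRQ0 at PC=0 (depth now 1)
Event 12 (EXEC): [IRQ0] PC=0: INC 3 -> ACC=13
Event 13 (EXEC): [IRQ0] PC=1: DEC 1 -> ACC=12
Event 14 (EXEC): [IRQ0] PC=2: IRET -> resume MAIN at PC=2 (depth now 0)
Event 15 (EXEC): [MAIN] PC=2: DEC 5 -> ACC=7
Event 16 (INT 1): INT 1 arrives: push (MAIN, PC=3), enter IRQ1 at PC=0 (depth now 1)
Event 17 (EXEC): [IRQ1] PC=0: DEC 2 -> ACC=5
Event 18 (EXEC): [IRQ1] PC=1: IRET -> resume MAIN at PC=3 (depth now 0)
Event 19 (EXEC): [MAIN] PC=3: NOP
Event 20 (INT 1): INT 1 arrives: push (MAIN, PC=4), enter IRQ1 at PC=0 (depth now 1)
Event 21 (INT 0): INT 0 arrives: push (IRQ1, PC=0), enter IRQ0 at PC=0 (depth now 2)
Event 22 (EXEC): [IRQ0] PC=0: INC 3 -> ACC=8
Event 23 (EXEC): [IRQ0] PC=1: DEC 1 -> ACC=7
Event 24 (EXEC): [IRQ0] PC=2: IRET -> resume IRQ1 at PC=0 (depth now 1)
Event 25 (EXEC): [IRQ1] PC=0: DEC 2 -> ACC=5
Event 26 (EXEC): [IRQ1] PC=1: IRET -> resume MAIN at PC=4 (depth now 0)
Event 27 (EXEC): [MAIN] PC=4: NOP
Event 28 (EXEC): [MAIN] PC=5: NOP
Event 29 (EXEC): [MAIN] PC=6: INC 5 -> ACC=10
Event 30 (EXEC): [MAIN] PC=7: HALT

Answer: 10 MAIN 0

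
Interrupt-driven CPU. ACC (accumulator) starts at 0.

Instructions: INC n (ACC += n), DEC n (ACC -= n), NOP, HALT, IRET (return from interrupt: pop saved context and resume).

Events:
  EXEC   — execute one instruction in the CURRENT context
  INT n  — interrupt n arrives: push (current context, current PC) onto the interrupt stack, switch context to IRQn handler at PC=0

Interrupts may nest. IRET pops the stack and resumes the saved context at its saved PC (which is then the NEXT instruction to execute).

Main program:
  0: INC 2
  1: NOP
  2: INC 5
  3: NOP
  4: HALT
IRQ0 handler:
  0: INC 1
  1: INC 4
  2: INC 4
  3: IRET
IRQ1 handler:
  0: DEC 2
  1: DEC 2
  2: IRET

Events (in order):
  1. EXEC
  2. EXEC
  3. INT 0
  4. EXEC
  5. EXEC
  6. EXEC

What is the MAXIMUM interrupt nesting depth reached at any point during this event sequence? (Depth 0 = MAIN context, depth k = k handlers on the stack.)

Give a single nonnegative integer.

Answer: 1

Derivation:
Event 1 (EXEC): [MAIN] PC=0: INC 2 -> ACC=2 [depth=0]
Event 2 (EXEC): [MAIN] PC=1: NOP [depth=0]
Event 3 (INT 0): INT 0 arrives: push (MAIN, PC=2), enter IRQ0 at PC=0 (depth now 1) [depth=1]
Event 4 (EXEC): [IRQ0] PC=0: INC 1 -> ACC=3 [depth=1]
Event 5 (EXEC): [IRQ0] PC=1: INC 4 -> ACC=7 [depth=1]
Event 6 (EXEC): [IRQ0] PC=2: INC 4 -> ACC=11 [depth=1]
Max depth observed: 1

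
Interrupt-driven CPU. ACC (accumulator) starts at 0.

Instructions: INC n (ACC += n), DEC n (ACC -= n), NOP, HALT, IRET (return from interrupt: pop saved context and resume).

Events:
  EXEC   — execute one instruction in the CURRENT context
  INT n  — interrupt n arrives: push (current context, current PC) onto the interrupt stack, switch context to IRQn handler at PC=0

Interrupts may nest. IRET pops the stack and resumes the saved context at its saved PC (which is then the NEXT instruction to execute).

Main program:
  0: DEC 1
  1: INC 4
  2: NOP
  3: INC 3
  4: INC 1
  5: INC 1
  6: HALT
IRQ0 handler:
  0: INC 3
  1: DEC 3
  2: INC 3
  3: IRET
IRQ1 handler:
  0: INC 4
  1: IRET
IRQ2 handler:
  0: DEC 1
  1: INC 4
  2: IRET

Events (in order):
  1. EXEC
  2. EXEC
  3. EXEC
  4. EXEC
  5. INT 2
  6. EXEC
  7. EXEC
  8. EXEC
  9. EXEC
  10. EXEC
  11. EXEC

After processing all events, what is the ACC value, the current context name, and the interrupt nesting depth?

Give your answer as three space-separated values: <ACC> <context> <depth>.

Answer: 11 MAIN 0

Derivation:
Event 1 (EXEC): [MAIN] PC=0: DEC 1 -> ACC=-1
Event 2 (EXEC): [MAIN] PC=1: INC 4 -> ACC=3
Event 3 (EXEC): [MAIN] PC=2: NOP
Event 4 (EXEC): [MAIN] PC=3: INC 3 -> ACC=6
Event 5 (INT 2): INT 2 arrives: push (MAIN, PC=4), enter IRQ2 at PC=0 (depth now 1)
Event 6 (EXEC): [IRQ2] PC=0: DEC 1 -> ACC=5
Event 7 (EXEC): [IRQ2] PC=1: INC 4 -> ACC=9
Event 8 (EXEC): [IRQ2] PC=2: IRET -> resume MAIN at PC=4 (depth now 0)
Event 9 (EXEC): [MAIN] PC=4: INC 1 -> ACC=10
Event 10 (EXEC): [MAIN] PC=5: INC 1 -> ACC=11
Event 11 (EXEC): [MAIN] PC=6: HALT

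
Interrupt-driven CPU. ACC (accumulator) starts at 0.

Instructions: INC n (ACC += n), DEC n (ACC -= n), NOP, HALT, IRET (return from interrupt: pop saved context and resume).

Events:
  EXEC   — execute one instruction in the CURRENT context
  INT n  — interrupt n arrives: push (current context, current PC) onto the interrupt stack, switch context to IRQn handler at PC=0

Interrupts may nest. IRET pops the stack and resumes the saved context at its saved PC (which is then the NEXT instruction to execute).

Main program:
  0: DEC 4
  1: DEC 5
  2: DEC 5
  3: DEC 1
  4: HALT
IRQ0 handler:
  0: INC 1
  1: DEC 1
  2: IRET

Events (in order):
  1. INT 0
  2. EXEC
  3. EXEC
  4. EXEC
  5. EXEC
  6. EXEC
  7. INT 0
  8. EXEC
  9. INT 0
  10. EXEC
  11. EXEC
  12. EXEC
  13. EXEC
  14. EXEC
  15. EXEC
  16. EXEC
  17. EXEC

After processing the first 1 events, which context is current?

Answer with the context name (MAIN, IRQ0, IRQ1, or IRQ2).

Event 1 (INT 0): INT 0 arrives: push (MAIN, PC=0), enter IRQ0 at PC=0 (depth now 1)

Answer: IRQ0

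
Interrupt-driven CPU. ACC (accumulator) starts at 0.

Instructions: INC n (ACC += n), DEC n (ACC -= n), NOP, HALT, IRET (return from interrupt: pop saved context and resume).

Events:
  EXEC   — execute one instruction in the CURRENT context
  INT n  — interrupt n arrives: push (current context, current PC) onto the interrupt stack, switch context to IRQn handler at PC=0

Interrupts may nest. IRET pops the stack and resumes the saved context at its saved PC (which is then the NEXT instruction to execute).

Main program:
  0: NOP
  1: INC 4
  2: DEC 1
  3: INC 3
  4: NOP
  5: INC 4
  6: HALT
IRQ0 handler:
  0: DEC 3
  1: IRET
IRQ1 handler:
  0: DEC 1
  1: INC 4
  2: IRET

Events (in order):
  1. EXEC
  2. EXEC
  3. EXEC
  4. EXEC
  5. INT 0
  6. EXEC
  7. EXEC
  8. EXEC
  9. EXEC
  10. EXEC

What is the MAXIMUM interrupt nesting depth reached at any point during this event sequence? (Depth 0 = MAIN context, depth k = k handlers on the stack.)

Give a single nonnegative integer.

Answer: 1

Derivation:
Event 1 (EXEC): [MAIN] PC=0: NOP [depth=0]
Event 2 (EXEC): [MAIN] PC=1: INC 4 -> ACC=4 [depth=0]
Event 3 (EXEC): [MAIN] PC=2: DEC 1 -> ACC=3 [depth=0]
Event 4 (EXEC): [MAIN] PC=3: INC 3 -> ACC=6 [depth=0]
Event 5 (INT 0): INT 0 arrives: push (MAIN, PC=4), enter IRQ0 at PC=0 (depth now 1) [depth=1]
Event 6 (EXEC): [IRQ0] PC=0: DEC 3 -> ACC=3 [depth=1]
Event 7 (EXEC): [IRQ0] PC=1: IRET -> resume MAIN at PC=4 (depth now 0) [depth=0]
Event 8 (EXEC): [MAIN] PC=4: NOP [depth=0]
Event 9 (EXEC): [MAIN] PC=5: INC 4 -> ACC=7 [depth=0]
Event 10 (EXEC): [MAIN] PC=6: HALT [depth=0]
Max depth observed: 1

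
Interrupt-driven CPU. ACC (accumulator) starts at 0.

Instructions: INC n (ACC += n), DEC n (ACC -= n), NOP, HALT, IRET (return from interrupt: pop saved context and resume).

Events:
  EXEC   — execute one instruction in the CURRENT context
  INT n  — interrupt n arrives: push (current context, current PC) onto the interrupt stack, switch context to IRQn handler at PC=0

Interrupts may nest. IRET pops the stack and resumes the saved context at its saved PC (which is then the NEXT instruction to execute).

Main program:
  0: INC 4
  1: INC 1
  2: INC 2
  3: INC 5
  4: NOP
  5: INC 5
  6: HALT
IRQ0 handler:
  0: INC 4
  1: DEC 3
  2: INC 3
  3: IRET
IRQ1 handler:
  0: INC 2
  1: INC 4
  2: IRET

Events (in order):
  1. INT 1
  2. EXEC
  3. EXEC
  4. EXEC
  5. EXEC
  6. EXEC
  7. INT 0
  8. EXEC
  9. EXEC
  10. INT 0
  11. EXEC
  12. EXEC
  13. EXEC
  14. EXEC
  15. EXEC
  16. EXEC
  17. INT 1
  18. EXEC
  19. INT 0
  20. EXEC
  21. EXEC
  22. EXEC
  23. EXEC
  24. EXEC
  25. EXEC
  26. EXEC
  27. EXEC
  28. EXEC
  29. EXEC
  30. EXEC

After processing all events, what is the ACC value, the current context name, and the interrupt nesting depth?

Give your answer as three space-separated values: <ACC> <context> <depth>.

Event 1 (INT 1): INT 1 arrives: push (MAIN, PC=0), enter IRQ1 at PC=0 (depth now 1)
Event 2 (EXEC): [IRQ1] PC=0: INC 2 -> ACC=2
Event 3 (EXEC): [IRQ1] PC=1: INC 4 -> ACC=6
Event 4 (EXEC): [IRQ1] PC=2: IRET -> resume MAIN at PC=0 (depth now 0)
Event 5 (EXEC): [MAIN] PC=0: INC 4 -> ACC=10
Event 6 (EXEC): [MAIN] PC=1: INC 1 -> ACC=11
Event 7 (INT 0): INT 0 arrives: push (MAIN, PC=2), enter IRQ0 at PC=0 (depth now 1)
Event 8 (EXEC): [IRQ0] PC=0: INC 4 -> ACC=15
Event 9 (EXEC): [IRQ0] PC=1: DEC 3 -> ACC=12
Event 10 (INT 0): INT 0 arrives: push (IRQ0, PC=2), enter IRQ0 at PC=0 (depth now 2)
Event 11 (EXEC): [IRQ0] PC=0: INC 4 -> ACC=16
Event 12 (EXEC): [IRQ0] PC=1: DEC 3 -> ACC=13
Event 13 (EXEC): [IRQ0] PC=2: INC 3 -> ACC=16
Event 14 (EXEC): [IRQ0] PC=3: IRET -> resume IRQ0 at PC=2 (depth now 1)
Event 15 (EXEC): [IRQ0] PC=2: INC 3 -> ACC=19
Event 16 (EXEC): [IRQ0] PC=3: IRET -> resume MAIN at PC=2 (depth now 0)
Event 17 (INT 1): INT 1 arrives: push (MAIN, PC=2), enter IRQ1 at PC=0 (depth now 1)
Event 18 (EXEC): [IRQ1] PC=0: INC 2 -> ACC=21
Event 19 (INT 0): INT 0 arrives: push (IRQ1, PC=1), enter IRQ0 at PC=0 (depth now 2)
Event 20 (EXEC): [IRQ0] PC=0: INC 4 -> ACC=25
Event 21 (EXEC): [IRQ0] PC=1: DEC 3 -> ACC=22
Event 22 (EXEC): [IRQ0] PC=2: INC 3 -> ACC=25
Event 23 (EXEC): [IRQ0] PC=3: IRET -> resume IRQ1 at PC=1 (depth now 1)
Event 24 (EXEC): [IRQ1] PC=1: INC 4 -> ACC=29
Event 25 (EXEC): [IRQ1] PC=2: IRET -> resume MAIN at PC=2 (depth now 0)
Event 26 (EXEC): [MAIN] PC=2: INC 2 -> ACC=31
Event 27 (EXEC): [MAIN] PC=3: INC 5 -> ACC=36
Event 28 (EXEC): [MAIN] PC=4: NOP
Event 29 (EXEC): [MAIN] PC=5: INC 5 -> ACC=41
Event 30 (EXEC): [MAIN] PC=6: HALT

Answer: 41 MAIN 0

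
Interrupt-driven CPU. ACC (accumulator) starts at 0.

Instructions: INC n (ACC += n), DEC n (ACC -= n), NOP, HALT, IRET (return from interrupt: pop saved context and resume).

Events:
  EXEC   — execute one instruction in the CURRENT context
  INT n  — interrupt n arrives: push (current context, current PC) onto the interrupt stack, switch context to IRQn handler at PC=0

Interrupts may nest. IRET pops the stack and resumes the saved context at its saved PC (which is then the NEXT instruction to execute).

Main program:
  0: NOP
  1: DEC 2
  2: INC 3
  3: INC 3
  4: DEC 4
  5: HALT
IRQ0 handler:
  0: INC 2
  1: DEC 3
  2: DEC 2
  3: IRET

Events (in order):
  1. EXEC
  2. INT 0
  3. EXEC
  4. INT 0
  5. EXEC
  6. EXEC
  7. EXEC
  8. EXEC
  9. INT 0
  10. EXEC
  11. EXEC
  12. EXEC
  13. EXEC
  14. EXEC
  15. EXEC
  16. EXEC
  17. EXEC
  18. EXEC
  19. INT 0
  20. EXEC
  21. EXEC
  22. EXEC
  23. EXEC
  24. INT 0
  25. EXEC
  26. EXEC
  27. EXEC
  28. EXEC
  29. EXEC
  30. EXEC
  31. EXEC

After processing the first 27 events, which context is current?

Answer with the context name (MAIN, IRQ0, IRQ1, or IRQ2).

Answer: IRQ0

Derivation:
Event 1 (EXEC): [MAIN] PC=0: NOP
Event 2 (INT 0): INT 0 arrives: push (MAIN, PC=1), enter IRQ0 at PC=0 (depth now 1)
Event 3 (EXEC): [IRQ0] PC=0: INC 2 -> ACC=2
Event 4 (INT 0): INT 0 arrives: push (IRQ0, PC=1), enter IRQ0 at PC=0 (depth now 2)
Event 5 (EXEC): [IRQ0] PC=0: INC 2 -> ACC=4
Event 6 (EXEC): [IRQ0] PC=1: DEC 3 -> ACC=1
Event 7 (EXEC): [IRQ0] PC=2: DEC 2 -> ACC=-1
Event 8 (EXEC): [IRQ0] PC=3: IRET -> resume IRQ0 at PC=1 (depth now 1)
Event 9 (INT 0): INT 0 arrives: push (IRQ0, PC=1), enter IRQ0 at PC=0 (depth now 2)
Event 10 (EXEC): [IRQ0] PC=0: INC 2 -> ACC=1
Event 11 (EXEC): [IRQ0] PC=1: DEC 3 -> ACC=-2
Event 12 (EXEC): [IRQ0] PC=2: DEC 2 -> ACC=-4
Event 13 (EXEC): [IRQ0] PC=3: IRET -> resume IRQ0 at PC=1 (depth now 1)
Event 14 (EXEC): [IRQ0] PC=1: DEC 3 -> ACC=-7
Event 15 (EXEC): [IRQ0] PC=2: DEC 2 -> ACC=-9
Event 16 (EXEC): [IRQ0] PC=3: IRET -> resume MAIN at PC=1 (depth now 0)
Event 17 (EXEC): [MAIN] PC=1: DEC 2 -> ACC=-11
Event 18 (EXEC): [MAIN] PC=2: INC 3 -> ACC=-8
Event 19 (INT 0): INT 0 arrives: push (MAIN, PC=3), enter IRQ0 at PC=0 (depth now 1)
Event 20 (EXEC): [IRQ0] PC=0: INC 2 -> ACC=-6
Event 21 (EXEC): [IRQ0] PC=1: DEC 3 -> ACC=-9
Event 22 (EXEC): [IRQ0] PC=2: DEC 2 -> ACC=-11
Event 23 (EXEC): [IRQ0] PC=3: IRET -> resume MAIN at PC=3 (depth now 0)
Event 24 (INT 0): INT 0 arrives: push (MAIN, PC=3), enter IRQ0 at PC=0 (depth now 1)
Event 25 (EXEC): [IRQ0] PC=0: INC 2 -> ACC=-9
Event 26 (EXEC): [IRQ0] PC=1: DEC 3 -> ACC=-12
Event 27 (EXEC): [IRQ0] PC=2: DEC 2 -> ACC=-14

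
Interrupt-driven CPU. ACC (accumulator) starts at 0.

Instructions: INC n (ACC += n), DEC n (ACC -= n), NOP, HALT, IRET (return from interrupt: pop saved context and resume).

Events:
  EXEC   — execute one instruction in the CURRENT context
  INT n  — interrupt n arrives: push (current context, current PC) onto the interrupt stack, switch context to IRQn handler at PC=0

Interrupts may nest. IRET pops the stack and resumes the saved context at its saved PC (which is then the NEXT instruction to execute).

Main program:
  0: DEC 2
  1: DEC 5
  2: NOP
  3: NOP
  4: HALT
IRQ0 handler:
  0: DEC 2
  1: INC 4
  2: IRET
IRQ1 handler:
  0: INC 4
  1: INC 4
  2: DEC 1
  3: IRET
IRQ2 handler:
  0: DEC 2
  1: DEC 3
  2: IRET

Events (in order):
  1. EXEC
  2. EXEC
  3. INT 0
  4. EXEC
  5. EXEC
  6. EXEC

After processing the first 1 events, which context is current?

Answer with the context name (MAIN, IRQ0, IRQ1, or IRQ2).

Event 1 (EXEC): [MAIN] PC=0: DEC 2 -> ACC=-2

Answer: MAIN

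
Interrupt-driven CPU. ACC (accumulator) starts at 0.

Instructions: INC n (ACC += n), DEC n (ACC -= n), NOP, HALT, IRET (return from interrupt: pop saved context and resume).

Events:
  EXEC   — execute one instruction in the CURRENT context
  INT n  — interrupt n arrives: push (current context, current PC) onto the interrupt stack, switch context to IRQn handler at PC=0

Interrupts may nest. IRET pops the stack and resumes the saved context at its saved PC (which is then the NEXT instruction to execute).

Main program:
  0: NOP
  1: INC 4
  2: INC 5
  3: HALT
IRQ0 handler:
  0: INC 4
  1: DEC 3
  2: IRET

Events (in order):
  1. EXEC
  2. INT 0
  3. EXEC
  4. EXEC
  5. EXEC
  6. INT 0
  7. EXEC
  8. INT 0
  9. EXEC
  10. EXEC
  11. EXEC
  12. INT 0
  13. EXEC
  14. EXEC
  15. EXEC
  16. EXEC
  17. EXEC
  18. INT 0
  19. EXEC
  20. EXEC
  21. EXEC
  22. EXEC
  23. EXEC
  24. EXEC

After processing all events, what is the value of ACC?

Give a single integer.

Event 1 (EXEC): [MAIN] PC=0: NOP
Event 2 (INT 0): INT 0 arrives: push (MAIN, PC=1), enter IRQ0 at PC=0 (depth now 1)
Event 3 (EXEC): [IRQ0] PC=0: INC 4 -> ACC=4
Event 4 (EXEC): [IRQ0] PC=1: DEC 3 -> ACC=1
Event 5 (EXEC): [IRQ0] PC=2: IRET -> resume MAIN at PC=1 (depth now 0)
Event 6 (INT 0): INT 0 arrives: push (MAIN, PC=1), enter IRQ0 at PC=0 (depth now 1)
Event 7 (EXEC): [IRQ0] PC=0: INC 4 -> ACC=5
Event 8 (INT 0): INT 0 arrives: push (IRQ0, PC=1), enter IRQ0 at PC=0 (depth now 2)
Event 9 (EXEC): [IRQ0] PC=0: INC 4 -> ACC=9
Event 10 (EXEC): [IRQ0] PC=1: DEC 3 -> ACC=6
Event 11 (EXEC): [IRQ0] PC=2: IRET -> resume IRQ0 at PC=1 (depth now 1)
Event 12 (INT 0): INT 0 arrives: push (IRQ0, PC=1), enter IRQ0 at PC=0 (depth now 2)
Event 13 (EXEC): [IRQ0] PC=0: INC 4 -> ACC=10
Event 14 (EXEC): [IRQ0] PC=1: DEC 3 -> ACC=7
Event 15 (EXEC): [IRQ0] PC=2: IRET -> resume IRQ0 at PC=1 (depth now 1)
Event 16 (EXEC): [IRQ0] PC=1: DEC 3 -> ACC=4
Event 17 (EXEC): [IRQ0] PC=2: IRET -> resume MAIN at PC=1 (depth now 0)
Event 18 (INT 0): INT 0 arrives: push (MAIN, PC=1), enter IRQ0 at PC=0 (depth now 1)
Event 19 (EXEC): [IRQ0] PC=0: INC 4 -> ACC=8
Event 20 (EXEC): [IRQ0] PC=1: DEC 3 -> ACC=5
Event 21 (EXEC): [IRQ0] PC=2: IRET -> resume MAIN at PC=1 (depth now 0)
Event 22 (EXEC): [MAIN] PC=1: INC 4 -> ACC=9
Event 23 (EXEC): [MAIN] PC=2: INC 5 -> ACC=14
Event 24 (EXEC): [MAIN] PC=3: HALT

Answer: 14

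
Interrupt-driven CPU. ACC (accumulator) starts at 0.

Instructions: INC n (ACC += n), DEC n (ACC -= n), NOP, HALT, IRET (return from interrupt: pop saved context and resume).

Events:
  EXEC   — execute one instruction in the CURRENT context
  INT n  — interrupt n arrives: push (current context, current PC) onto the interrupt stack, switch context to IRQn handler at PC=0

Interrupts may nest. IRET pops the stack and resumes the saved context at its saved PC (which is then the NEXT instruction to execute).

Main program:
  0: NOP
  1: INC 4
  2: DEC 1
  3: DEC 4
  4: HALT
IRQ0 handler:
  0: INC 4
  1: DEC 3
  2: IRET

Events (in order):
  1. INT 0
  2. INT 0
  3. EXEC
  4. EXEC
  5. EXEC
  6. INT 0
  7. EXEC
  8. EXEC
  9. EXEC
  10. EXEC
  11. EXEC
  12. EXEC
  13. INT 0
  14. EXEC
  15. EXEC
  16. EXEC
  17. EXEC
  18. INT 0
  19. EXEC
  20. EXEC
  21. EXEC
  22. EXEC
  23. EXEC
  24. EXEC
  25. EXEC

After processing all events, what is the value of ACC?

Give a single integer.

Event 1 (INT 0): INT 0 arrives: push (MAIN, PC=0), enter IRQ0 at PC=0 (depth now 1)
Event 2 (INT 0): INT 0 arrives: push (IRQ0, PC=0), enter IRQ0 at PC=0 (depth now 2)
Event 3 (EXEC): [IRQ0] PC=0: INC 4 -> ACC=4
Event 4 (EXEC): [IRQ0] PC=1: DEC 3 -> ACC=1
Event 5 (EXEC): [IRQ0] PC=2: IRET -> resume IRQ0 at PC=0 (depth now 1)
Event 6 (INT 0): INT 0 arrives: push (IRQ0, PC=0), enter IRQ0 at PC=0 (depth now 2)
Event 7 (EXEC): [IRQ0] PC=0: INC 4 -> ACC=5
Event 8 (EXEC): [IRQ0] PC=1: DEC 3 -> ACC=2
Event 9 (EXEC): [IRQ0] PC=2: IRET -> resume IRQ0 at PC=0 (depth now 1)
Event 10 (EXEC): [IRQ0] PC=0: INC 4 -> ACC=6
Event 11 (EXEC): [IRQ0] PC=1: DEC 3 -> ACC=3
Event 12 (EXEC): [IRQ0] PC=2: IRET -> resume MAIN at PC=0 (depth now 0)
Event 13 (INT 0): INT 0 arrives: push (MAIN, PC=0), enter IRQ0 at PC=0 (depth now 1)
Event 14 (EXEC): [IRQ0] PC=0: INC 4 -> ACC=7
Event 15 (EXEC): [IRQ0] PC=1: DEC 3 -> ACC=4
Event 16 (EXEC): [IRQ0] PC=2: IRET -> resume MAIN at PC=0 (depth now 0)
Event 17 (EXEC): [MAIN] PC=0: NOP
Event 18 (INT 0): INT 0 arrives: push (MAIN, PC=1), enter IRQ0 at PC=0 (depth now 1)
Event 19 (EXEC): [IRQ0] PC=0: INC 4 -> ACC=8
Event 20 (EXEC): [IRQ0] PC=1: DEC 3 -> ACC=5
Event 21 (EXEC): [IRQ0] PC=2: IRET -> resume MAIN at PC=1 (depth now 0)
Event 22 (EXEC): [MAIN] PC=1: INC 4 -> ACC=9
Event 23 (EXEC): [MAIN] PC=2: DEC 1 -> ACC=8
Event 24 (EXEC): [MAIN] PC=3: DEC 4 -> ACC=4
Event 25 (EXEC): [MAIN] PC=4: HALT

Answer: 4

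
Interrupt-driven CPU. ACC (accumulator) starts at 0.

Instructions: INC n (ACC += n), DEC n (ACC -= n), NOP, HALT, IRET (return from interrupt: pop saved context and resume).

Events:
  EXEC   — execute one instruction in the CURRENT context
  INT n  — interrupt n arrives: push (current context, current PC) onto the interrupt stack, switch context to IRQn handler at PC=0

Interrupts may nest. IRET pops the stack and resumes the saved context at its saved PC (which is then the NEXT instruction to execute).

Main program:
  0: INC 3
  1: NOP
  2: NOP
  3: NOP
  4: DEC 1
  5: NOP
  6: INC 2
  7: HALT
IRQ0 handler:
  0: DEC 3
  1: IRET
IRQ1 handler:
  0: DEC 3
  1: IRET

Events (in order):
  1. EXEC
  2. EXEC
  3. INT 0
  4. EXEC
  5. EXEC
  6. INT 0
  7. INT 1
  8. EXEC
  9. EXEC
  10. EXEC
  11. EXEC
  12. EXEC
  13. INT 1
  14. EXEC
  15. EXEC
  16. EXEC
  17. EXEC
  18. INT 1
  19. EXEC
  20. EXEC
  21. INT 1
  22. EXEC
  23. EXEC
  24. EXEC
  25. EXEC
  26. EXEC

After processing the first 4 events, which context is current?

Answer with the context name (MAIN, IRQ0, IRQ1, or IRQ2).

Event 1 (EXEC): [MAIN] PC=0: INC 3 -> ACC=3
Event 2 (EXEC): [MAIN] PC=1: NOP
Event 3 (INT 0): INT 0 arrives: push (MAIN, PC=2), enter IRQ0 at PC=0 (depth now 1)
Event 4 (EXEC): [IRQ0] PC=0: DEC 3 -> ACC=0

Answer: IRQ0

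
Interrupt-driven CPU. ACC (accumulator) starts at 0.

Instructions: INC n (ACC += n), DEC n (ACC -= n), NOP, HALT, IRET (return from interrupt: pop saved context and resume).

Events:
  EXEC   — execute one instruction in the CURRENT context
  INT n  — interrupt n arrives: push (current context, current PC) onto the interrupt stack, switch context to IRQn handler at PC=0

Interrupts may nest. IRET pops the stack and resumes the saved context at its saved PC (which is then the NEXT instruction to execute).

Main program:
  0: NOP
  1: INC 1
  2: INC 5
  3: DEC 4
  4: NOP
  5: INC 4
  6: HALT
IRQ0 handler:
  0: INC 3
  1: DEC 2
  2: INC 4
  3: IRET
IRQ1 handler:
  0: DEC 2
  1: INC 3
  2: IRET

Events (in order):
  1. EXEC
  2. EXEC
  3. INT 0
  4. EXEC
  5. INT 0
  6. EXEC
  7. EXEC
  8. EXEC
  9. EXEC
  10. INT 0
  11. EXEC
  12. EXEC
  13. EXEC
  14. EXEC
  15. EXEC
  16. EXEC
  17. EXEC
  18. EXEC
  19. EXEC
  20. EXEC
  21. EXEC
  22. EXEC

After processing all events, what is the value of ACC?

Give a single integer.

Answer: 21

Derivation:
Event 1 (EXEC): [MAIN] PC=0: NOP
Event 2 (EXEC): [MAIN] PC=1: INC 1 -> ACC=1
Event 3 (INT 0): INT 0 arrives: push (MAIN, PC=2), enter IRQ0 at PC=0 (depth now 1)
Event 4 (EXEC): [IRQ0] PC=0: INC 3 -> ACC=4
Event 5 (INT 0): INT 0 arrives: push (IRQ0, PC=1), enter IRQ0 at PC=0 (depth now 2)
Event 6 (EXEC): [IRQ0] PC=0: INC 3 -> ACC=7
Event 7 (EXEC): [IRQ0] PC=1: DEC 2 -> ACC=5
Event 8 (EXEC): [IRQ0] PC=2: INC 4 -> ACC=9
Event 9 (EXEC): [IRQ0] PC=3: IRET -> resume IRQ0 at PC=1 (depth now 1)
Event 10 (INT 0): INT 0 arrives: push (IRQ0, PC=1), enter IRQ0 at PC=0 (depth now 2)
Event 11 (EXEC): [IRQ0] PC=0: INC 3 -> ACC=12
Event 12 (EXEC): [IRQ0] PC=1: DEC 2 -> ACC=10
Event 13 (EXEC): [IRQ0] PC=2: INC 4 -> ACC=14
Event 14 (EXEC): [IRQ0] PC=3: IRET -> resume IRQ0 at PC=1 (depth now 1)
Event 15 (EXEC): [IRQ0] PC=1: DEC 2 -> ACC=12
Event 16 (EXEC): [IRQ0] PC=2: INC 4 -> ACC=16
Event 17 (EXEC): [IRQ0] PC=3: IRET -> resume MAIN at PC=2 (depth now 0)
Event 18 (EXEC): [MAIN] PC=2: INC 5 -> ACC=21
Event 19 (EXEC): [MAIN] PC=3: DEC 4 -> ACC=17
Event 20 (EXEC): [MAIN] PC=4: NOP
Event 21 (EXEC): [MAIN] PC=5: INC 4 -> ACC=21
Event 22 (EXEC): [MAIN] PC=6: HALT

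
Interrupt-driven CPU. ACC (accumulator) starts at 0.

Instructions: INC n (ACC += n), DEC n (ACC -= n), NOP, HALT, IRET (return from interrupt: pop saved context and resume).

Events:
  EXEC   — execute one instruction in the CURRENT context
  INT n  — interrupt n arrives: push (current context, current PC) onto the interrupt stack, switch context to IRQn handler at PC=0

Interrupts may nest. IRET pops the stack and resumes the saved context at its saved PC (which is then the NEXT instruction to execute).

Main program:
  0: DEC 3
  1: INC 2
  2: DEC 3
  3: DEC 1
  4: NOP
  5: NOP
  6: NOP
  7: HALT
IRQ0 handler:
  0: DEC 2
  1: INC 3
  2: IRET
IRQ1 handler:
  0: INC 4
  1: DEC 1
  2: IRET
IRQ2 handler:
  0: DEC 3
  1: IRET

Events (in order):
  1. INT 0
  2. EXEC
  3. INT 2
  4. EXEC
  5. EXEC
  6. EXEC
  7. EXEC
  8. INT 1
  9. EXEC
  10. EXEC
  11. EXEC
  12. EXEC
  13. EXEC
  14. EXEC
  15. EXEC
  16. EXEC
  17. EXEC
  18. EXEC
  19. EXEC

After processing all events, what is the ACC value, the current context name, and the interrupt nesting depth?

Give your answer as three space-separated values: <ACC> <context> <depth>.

Answer: -4 MAIN 0

Derivation:
Event 1 (INT 0): INT 0 arrives: push (MAIN, PC=0), enter IRQ0 at PC=0 (depth now 1)
Event 2 (EXEC): [IRQ0] PC=0: DEC 2 -> ACC=-2
Event 3 (INT 2): INT 2 arrives: push (IRQ0, PC=1), enter IRQ2 at PC=0 (depth now 2)
Event 4 (EXEC): [IRQ2] PC=0: DEC 3 -> ACC=-5
Event 5 (EXEC): [IRQ2] PC=1: IRET -> resume IRQ0 at PC=1 (depth now 1)
Event 6 (EXEC): [IRQ0] PC=1: INC 3 -> ACC=-2
Event 7 (EXEC): [IRQ0] PC=2: IRET -> resume MAIN at PC=0 (depth now 0)
Event 8 (INT 1): INT 1 arrives: push (MAIN, PC=0), enter IRQ1 at PC=0 (depth now 1)
Event 9 (EXEC): [IRQ1] PC=0: INC 4 -> ACC=2
Event 10 (EXEC): [IRQ1] PC=1: DEC 1 -> ACC=1
Event 11 (EXEC): [IRQ1] PC=2: IRET -> resume MAIN at PC=0 (depth now 0)
Event 12 (EXEC): [MAIN] PC=0: DEC 3 -> ACC=-2
Event 13 (EXEC): [MAIN] PC=1: INC 2 -> ACC=0
Event 14 (EXEC): [MAIN] PC=2: DEC 3 -> ACC=-3
Event 15 (EXEC): [MAIN] PC=3: DEC 1 -> ACC=-4
Event 16 (EXEC): [MAIN] PC=4: NOP
Event 17 (EXEC): [MAIN] PC=5: NOP
Event 18 (EXEC): [MAIN] PC=6: NOP
Event 19 (EXEC): [MAIN] PC=7: HALT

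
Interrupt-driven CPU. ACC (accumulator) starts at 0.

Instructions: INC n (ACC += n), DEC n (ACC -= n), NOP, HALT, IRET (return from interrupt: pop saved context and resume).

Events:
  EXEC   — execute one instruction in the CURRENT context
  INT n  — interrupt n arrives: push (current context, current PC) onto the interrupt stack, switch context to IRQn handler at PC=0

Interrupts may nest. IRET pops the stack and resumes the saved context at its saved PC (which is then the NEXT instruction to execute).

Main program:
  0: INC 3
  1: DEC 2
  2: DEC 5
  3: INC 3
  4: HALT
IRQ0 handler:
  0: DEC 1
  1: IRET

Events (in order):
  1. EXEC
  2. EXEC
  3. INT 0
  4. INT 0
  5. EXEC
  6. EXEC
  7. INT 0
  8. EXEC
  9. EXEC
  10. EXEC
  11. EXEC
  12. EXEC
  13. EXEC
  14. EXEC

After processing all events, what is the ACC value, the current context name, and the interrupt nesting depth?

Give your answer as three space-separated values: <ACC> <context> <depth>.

Answer: -4 MAIN 0

Derivation:
Event 1 (EXEC): [MAIN] PC=0: INC 3 -> ACC=3
Event 2 (EXEC): [MAIN] PC=1: DEC 2 -> ACC=1
Event 3 (INT 0): INT 0 arrives: push (MAIN, PC=2), enter IRQ0 at PC=0 (depth now 1)
Event 4 (INT 0): INT 0 arrives: push (IRQ0, PC=0), enter IRQ0 at PC=0 (depth now 2)
Event 5 (EXEC): [IRQ0] PC=0: DEC 1 -> ACC=0
Event 6 (EXEC): [IRQ0] PC=1: IRET -> resume IRQ0 at PC=0 (depth now 1)
Event 7 (INT 0): INT 0 arrives: push (IRQ0, PC=0), enter IRQ0 at PC=0 (depth now 2)
Event 8 (EXEC): [IRQ0] PC=0: DEC 1 -> ACC=-1
Event 9 (EXEC): [IRQ0] PC=1: IRET -> resume IRQ0 at PC=0 (depth now 1)
Event 10 (EXEC): [IRQ0] PC=0: DEC 1 -> ACC=-2
Event 11 (EXEC): [IRQ0] PC=1: IRET -> resume MAIN at PC=2 (depth now 0)
Event 12 (EXEC): [MAIN] PC=2: DEC 5 -> ACC=-7
Event 13 (EXEC): [MAIN] PC=3: INC 3 -> ACC=-4
Event 14 (EXEC): [MAIN] PC=4: HALT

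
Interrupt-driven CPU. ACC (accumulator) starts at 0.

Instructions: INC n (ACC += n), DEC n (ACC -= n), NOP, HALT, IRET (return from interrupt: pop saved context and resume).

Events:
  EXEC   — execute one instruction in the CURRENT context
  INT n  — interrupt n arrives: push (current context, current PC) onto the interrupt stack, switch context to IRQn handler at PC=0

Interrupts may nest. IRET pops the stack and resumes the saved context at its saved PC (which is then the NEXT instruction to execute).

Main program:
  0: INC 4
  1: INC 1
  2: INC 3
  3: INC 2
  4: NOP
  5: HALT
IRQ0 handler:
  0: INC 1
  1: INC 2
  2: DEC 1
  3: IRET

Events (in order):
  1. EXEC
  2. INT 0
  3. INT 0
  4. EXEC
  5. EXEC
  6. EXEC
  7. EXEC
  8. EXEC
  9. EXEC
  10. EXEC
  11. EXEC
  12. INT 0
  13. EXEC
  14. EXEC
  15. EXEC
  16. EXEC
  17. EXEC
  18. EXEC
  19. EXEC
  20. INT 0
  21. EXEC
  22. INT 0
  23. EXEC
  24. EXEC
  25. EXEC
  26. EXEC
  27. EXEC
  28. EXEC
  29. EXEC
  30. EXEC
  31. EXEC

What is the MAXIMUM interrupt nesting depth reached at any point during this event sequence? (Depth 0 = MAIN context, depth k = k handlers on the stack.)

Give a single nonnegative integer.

Event 1 (EXEC): [MAIN] PC=0: INC 4 -> ACC=4 [depth=0]
Event 2 (INT 0): INT 0 arrives: push (MAIN, PC=1), enter IRQ0 at PC=0 (depth now 1) [depth=1]
Event 3 (INT 0): INT 0 arrives: push (IRQ0, PC=0), enter IRQ0 at PC=0 (depth now 2) [depth=2]
Event 4 (EXEC): [IRQ0] PC=0: INC 1 -> ACC=5 [depth=2]
Event 5 (EXEC): [IRQ0] PC=1: INC 2 -> ACC=7 [depth=2]
Event 6 (EXEC): [IRQ0] PC=2: DEC 1 -> ACC=6 [depth=2]
Event 7 (EXEC): [IRQ0] PC=3: IRET -> resume IRQ0 at PC=0 (depth now 1) [depth=1]
Event 8 (EXEC): [IRQ0] PC=0: INC 1 -> ACC=7 [depth=1]
Event 9 (EXEC): [IRQ0] PC=1: INC 2 -> ACC=9 [depth=1]
Event 10 (EXEC): [IRQ0] PC=2: DEC 1 -> ACC=8 [depth=1]
Event 11 (EXEC): [IRQ0] PC=3: IRET -> resume MAIN at PC=1 (depth now 0) [depth=0]
Event 12 (INT 0): INT 0 arrives: push (MAIN, PC=1), enter IRQ0 at PC=0 (depth now 1) [depth=1]
Event 13 (EXEC): [IRQ0] PC=0: INC 1 -> ACC=9 [depth=1]
Event 14 (EXEC): [IRQ0] PC=1: INC 2 -> ACC=11 [depth=1]
Event 15 (EXEC): [IRQ0] PC=2: DEC 1 -> ACC=10 [depth=1]
Event 16 (EXEC): [IRQ0] PC=3: IRET -> resume MAIN at PC=1 (depth now 0) [depth=0]
Event 17 (EXEC): [MAIN] PC=1: INC 1 -> ACC=11 [depth=0]
Event 18 (EXEC): [MAIN] PC=2: INC 3 -> ACC=14 [depth=0]
Event 19 (EXEC): [MAIN] PC=3: INC 2 -> ACC=16 [depth=0]
Event 20 (INT 0): INT 0 arrives: push (MAIN, PC=4), enter IRQ0 at PC=0 (depth now 1) [depth=1]
Event 21 (EXEC): [IRQ0] PC=0: INC 1 -> ACC=17 [depth=1]
Event 22 (INT 0): INT 0 arrives: push (IRQ0, PC=1), enter IRQ0 at PC=0 (depth now 2) [depth=2]
Event 23 (EXEC): [IRQ0] PC=0: INC 1 -> ACC=18 [depth=2]
Event 24 (EXEC): [IRQ0] PC=1: INC 2 -> ACC=20 [depth=2]
Event 25 (EXEC): [IRQ0] PC=2: DEC 1 -> ACC=19 [depth=2]
Event 26 (EXEC): [IRQ0] PC=3: IRET -> resume IRQ0 at PC=1 (depth now 1) [depth=1]
Event 27 (EXEC): [IRQ0] PC=1: INC 2 -> ACC=21 [depth=1]
Event 28 (EXEC): [IRQ0] PC=2: DEC 1 -> ACC=20 [depth=1]
Event 29 (EXEC): [IRQ0] PC=3: IRET -> resume MAIN at PC=4 (depth now 0) [depth=0]
Event 30 (EXEC): [MAIN] PC=4: NOP [depth=0]
Event 31 (EXEC): [MAIN] PC=5: HALT [depth=0]
Max depth observed: 2

Answer: 2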